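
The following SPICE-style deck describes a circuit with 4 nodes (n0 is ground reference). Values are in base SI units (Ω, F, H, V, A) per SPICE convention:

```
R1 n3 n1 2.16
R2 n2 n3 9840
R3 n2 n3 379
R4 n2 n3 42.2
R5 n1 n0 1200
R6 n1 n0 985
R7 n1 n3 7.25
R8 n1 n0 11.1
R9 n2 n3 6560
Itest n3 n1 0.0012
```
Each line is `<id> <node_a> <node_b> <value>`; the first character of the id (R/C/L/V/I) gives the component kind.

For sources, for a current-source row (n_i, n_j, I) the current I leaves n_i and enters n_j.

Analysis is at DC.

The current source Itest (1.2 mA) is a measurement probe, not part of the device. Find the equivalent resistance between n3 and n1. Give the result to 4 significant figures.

MNA unknowns: 3 node voltages V₁..V_3
R1: Y=0.4630 on G[3,1]
R2: Y=0.0001016 on G[2,3]
R3: Y=0.002639 on G[2,3]
R4: Y=0.02370 on G[2,3]
R5: Y=0.0008333 on G[1,0]
R6: Y=0.001015 on G[1,0]
R7: Y=0.1379 on G[1,3]
R8: Y=0.09009 on G[1,0]
R9: Y=0.0001524 on G[2,3]
Itest: z[3]−=0.0012, z[1]+=0.0012
solve → V1=0.000, V2=-0.001997, V3=-0.001997

R_eq = 1.664 Ω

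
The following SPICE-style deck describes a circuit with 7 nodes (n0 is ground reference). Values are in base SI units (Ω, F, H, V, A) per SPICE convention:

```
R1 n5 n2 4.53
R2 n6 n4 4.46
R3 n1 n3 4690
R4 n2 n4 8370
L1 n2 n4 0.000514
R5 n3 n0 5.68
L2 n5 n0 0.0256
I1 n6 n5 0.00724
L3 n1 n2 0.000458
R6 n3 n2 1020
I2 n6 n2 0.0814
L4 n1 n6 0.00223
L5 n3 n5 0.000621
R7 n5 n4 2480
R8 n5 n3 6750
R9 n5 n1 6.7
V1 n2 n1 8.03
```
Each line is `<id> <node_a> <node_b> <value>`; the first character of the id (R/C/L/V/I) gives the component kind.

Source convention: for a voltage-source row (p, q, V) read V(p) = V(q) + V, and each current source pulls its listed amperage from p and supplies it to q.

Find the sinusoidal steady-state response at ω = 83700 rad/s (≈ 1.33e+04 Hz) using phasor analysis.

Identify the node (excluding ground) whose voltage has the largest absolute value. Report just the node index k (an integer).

1

Element admittances at ω=83700 rad/s:
  Y(R1) = 0.2208+0.000j S between n5,n2
  Y(R2) = 0.2242+0.000j S between n6,n4
  Y(R3) = 0.0002132+0.000j S between n1,n3
  Y(R4) = 0.0001195+0.000j S between n2,n4
  Y(L1) = 0.000-0.02324j S between n2,n4
  Y(R5) = 0.1761+0.000j S between n3,n0
  Y(L2) = 0.000-0.0004667j S between n5,n0
  I1: injects 0.00724 A into n5 (from n6)
  Y(L3) = 0.000-0.02609j S between n1,n2
  Y(R6) = 0.0009804+0.000j S between n3,n2
  I2: injects 0.0814 A into n2 (from n6)
  Y(L4) = 0.000-0.005358j S between n1,n6
  Y(L5) = 0.000-0.01924j S between n3,n5
  Y(R7) = 0.0004032+0.000j S between n5,n4
  Y(R8) = 0.0001481+0.000j S between n5,n3
  Y(R9) = 0.1493+0.000j S between n5,n1
  V1: constraint V(n2)−V(n1) = 8.03
Assemble and solve the 7×7 MNA system:
  V(n1)=-4.825-0.1035j  V(n2)=3.205-0.1035j  V(n3)=0.0002842-1.801e-05j  V(n4)=1.704-3.248j  V(n5)=-0.006794-0.1072j  V(n6)=1.381-3.100j
  i(V1)=-0.7041+0.2433j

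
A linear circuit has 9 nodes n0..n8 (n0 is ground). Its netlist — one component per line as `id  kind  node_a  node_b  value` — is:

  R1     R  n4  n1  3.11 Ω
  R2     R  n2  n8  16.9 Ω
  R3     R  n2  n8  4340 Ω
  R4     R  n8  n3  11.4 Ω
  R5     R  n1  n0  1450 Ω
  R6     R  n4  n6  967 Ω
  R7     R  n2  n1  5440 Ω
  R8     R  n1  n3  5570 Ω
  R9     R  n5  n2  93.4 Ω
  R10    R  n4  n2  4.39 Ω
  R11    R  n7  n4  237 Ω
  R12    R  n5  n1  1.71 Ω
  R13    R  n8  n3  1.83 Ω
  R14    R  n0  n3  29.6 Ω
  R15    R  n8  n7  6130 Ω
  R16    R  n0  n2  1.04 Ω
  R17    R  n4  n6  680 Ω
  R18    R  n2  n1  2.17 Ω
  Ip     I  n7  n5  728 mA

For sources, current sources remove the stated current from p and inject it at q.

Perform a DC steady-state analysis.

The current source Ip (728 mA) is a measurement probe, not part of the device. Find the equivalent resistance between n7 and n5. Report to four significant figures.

R_eq = 231.8 Ω

MNA unknowns: 8 node voltages V₁..V_8
R1: Y=0.3215 on G[4,1]
R2: Y=0.05917 on G[2,8]
R3: Y=0.0002304 on G[2,8]
R4: Y=0.08772 on G[8,3]
R5: Y=0.0006897 on G[1,0]
R6: Y=0.001034 on G[4,6]
R7: Y=0.0001838 on G[2,1]
R8: Y=0.0001795 on G[1,3]
R9: Y=0.01071 on G[5,2]
R10: Y=0.2278 on G[4,2]
R11: Y=0.004219 on G[7,4]
R12: Y=0.5848 on G[5,1]
R13: Y=0.5464 on G[8,3]
R14: Y=0.03378 on G[0,3]
R15: Y=0.0001631 on G[8,7]
R16: Y=0.9615 on G[0,2]
R17: Y=0.001471 on G[4,6]
R18: Y=0.4608 on G[2,1]
Ip: z[7]−=0.728, z[5]+=0.728
solve → V1=0.5123, V2=0.009296, V3=-0.2750, V4=-0.9720, V5=1.726, V6=-0.9720, V7=-167.1, V8=-0.2899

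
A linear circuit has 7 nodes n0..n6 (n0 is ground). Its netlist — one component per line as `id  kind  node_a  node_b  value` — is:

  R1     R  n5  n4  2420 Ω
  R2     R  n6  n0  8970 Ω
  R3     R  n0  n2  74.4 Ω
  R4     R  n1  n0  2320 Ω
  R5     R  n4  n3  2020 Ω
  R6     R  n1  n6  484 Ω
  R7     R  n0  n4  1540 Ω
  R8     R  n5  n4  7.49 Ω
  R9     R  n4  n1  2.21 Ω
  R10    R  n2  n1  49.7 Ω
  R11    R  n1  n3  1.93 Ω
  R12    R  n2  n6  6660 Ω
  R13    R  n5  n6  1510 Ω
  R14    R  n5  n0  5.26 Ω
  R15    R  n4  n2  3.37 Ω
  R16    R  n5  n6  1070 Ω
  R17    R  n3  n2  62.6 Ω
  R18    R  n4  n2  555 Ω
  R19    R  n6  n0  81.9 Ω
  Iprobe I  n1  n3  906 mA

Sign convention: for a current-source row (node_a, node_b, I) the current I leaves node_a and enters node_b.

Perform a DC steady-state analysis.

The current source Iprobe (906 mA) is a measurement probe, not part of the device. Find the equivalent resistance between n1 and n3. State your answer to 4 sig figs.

R_eq = 1.875 Ω

MNA unknowns: 6 node voltages V₁..V_6
R1: Y=0.0004132 on G[5,4]
R2: Y=0.0001115 on G[6,0]
R3: Y=0.01344 on G[0,2]
R4: Y=0.0004310 on G[1,0]
R5: Y=0.0004950 on G[4,3]
R6: Y=0.002066 on G[1,6]
R7: Y=0.0006494 on G[0,4]
R8: Y=0.1335 on G[5,4]
R9: Y=0.4525 on G[4,1]
R10: Y=0.02012 on G[2,1]
R11: Y=0.5181 on G[1,3]
R12: Y=0.0001502 on G[2,6]
R13: Y=0.0006623 on G[5,6]
R14: Y=0.1901 on G[5,0]
R15: Y=0.2967 on G[4,2]
R16: Y=0.0009346 on G[5,6]
R17: Y=0.01597 on G[3,2]
R18: Y=0.001802 on G[4,2]
R19: Y=0.01221 on G[6,0]
Iprobe: z[1]−=0.906, z[3]+=0.906
solve → V1=-0.06079, V2=0.06368, V3=1.638, V4=-0.009252, V5=-0.003842, V6=-0.007572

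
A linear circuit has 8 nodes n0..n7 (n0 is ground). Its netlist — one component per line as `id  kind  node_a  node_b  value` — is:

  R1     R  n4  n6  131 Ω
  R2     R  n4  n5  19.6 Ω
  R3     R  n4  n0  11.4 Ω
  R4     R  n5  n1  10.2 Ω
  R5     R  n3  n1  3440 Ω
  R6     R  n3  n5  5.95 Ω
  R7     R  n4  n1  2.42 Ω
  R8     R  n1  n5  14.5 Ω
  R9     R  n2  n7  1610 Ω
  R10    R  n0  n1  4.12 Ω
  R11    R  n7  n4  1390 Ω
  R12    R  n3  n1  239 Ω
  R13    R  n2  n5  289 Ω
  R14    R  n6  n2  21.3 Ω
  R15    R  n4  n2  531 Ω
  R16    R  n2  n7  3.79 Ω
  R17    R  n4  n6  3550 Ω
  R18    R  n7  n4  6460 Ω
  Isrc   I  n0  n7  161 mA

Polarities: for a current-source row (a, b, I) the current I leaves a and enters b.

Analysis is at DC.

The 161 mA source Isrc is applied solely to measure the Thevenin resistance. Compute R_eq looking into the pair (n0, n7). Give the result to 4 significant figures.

R_eq = 84.14 Ω

MNA unknowns: 7 node voltages V₁..V_7
R1: Y=0.007634 on G[4,6]
R2: Y=0.05102 on G[4,5]
R3: Y=0.08772 on G[4,0]
R4: Y=0.09804 on G[5,1]
R5: Y=0.0002907 on G[3,1]
R6: Y=0.1681 on G[3,5]
R7: Y=0.4132 on G[4,1]
R8: Y=0.06897 on G[1,5]
R9: Y=0.0006211 on G[2,7]
R10: Y=0.2427 on G[0,1]
R11: Y=0.0007194 on G[7,4]
R12: Y=0.004184 on G[3,1]
R13: Y=0.003460 on G[2,5]
R14: Y=0.04695 on G[6,2]
R15: Y=0.001883 on G[4,2]
R16: Y=0.2639 on G[2,7]
R17: Y=0.0002817 on G[4,6]
R18: Y=0.0001548 on G[7,4]
Isrc: z[0]−=0.161, z[7]+=0.161
solve → V1=0.4434, V2=12.98, V3=0.6668, V4=0.6086, V5=0.6728, V6=11.20, V7=13.55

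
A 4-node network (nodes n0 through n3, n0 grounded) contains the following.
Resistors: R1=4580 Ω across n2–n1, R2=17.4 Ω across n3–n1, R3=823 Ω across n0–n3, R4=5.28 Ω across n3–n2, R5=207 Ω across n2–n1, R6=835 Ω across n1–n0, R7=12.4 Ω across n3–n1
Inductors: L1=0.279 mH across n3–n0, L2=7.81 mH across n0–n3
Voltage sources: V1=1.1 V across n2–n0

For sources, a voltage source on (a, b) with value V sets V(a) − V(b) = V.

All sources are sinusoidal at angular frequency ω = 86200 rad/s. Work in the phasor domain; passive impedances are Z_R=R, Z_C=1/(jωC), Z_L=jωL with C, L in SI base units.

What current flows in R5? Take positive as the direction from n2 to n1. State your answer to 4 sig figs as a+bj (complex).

0.0003352-0.001050j A

Element admittances at ω=86200 rad/s:
  Y(R1) = 0.0002183+0.000j S between n2,n1
  Y(L1) = 0.000-0.04158j S between n3,n0
  Y(R2) = 0.05747+0.000j S between n3,n1
  Y(R3) = 0.001215+0.000j S between n0,n3
  Y(R4) = 0.1894+0.000j S between n3,n2
  Y(L2) = 0.000-0.001485j S between n0,n3
  Y(R5) = 0.004831+0.000j S between n2,n1
  Y(R6) = 0.001198+0.000j S between n1,n0
  Y(R7) = 0.08065+0.000j S between n3,n1
  V1: constraint V(n2)−V(n0) = 1.1
Assemble and solve the 4×4 MNA system:
  V(n1)=1.031+0.2173j  V(n2)=1.100+0.000j  V(n3)=1.037+0.2272j
  i(V1)=-0.01228+0.04412j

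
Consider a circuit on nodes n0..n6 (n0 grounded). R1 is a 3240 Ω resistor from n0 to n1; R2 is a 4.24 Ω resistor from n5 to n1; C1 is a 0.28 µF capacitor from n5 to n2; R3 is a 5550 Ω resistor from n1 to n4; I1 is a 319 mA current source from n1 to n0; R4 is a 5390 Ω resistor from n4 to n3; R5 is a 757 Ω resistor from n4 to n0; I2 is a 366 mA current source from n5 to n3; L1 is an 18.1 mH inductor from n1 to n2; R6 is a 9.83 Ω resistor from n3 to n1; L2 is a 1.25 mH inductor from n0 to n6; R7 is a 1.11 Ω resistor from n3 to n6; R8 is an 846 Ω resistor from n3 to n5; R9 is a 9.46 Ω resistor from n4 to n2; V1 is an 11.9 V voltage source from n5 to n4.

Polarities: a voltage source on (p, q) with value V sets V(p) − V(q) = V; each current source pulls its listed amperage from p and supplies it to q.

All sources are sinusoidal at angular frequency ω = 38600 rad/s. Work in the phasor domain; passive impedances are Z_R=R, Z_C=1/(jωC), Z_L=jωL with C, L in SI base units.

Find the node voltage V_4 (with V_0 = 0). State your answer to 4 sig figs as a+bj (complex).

Apply KCL at each of the 6 non-ground nodes and solve the resulting linear system.
Node n1: branches {R1, R2, R3, I1, L1, R6} → V_1 = -7.711-13.70j
Node n2: branches {C1, L1, R9} → V_2 = -20.90-12.67j
Node n3: branches {R4, I2, R6, R7, R8} → V_3 = -1.398-13.91j
Node n4: branches {R3, R4, R5, R9, V1} → V_4 = -20.99-13.70j
Node n5: branches {R2, C1, I2, R8, V1} → V_5 = -9.087-13.70j
Node n6: branches {L2, R7} → V_6 = -1.077-13.94j
Source currents: i(V1)=-0.04340-0.1268j

-20.99-13.70j V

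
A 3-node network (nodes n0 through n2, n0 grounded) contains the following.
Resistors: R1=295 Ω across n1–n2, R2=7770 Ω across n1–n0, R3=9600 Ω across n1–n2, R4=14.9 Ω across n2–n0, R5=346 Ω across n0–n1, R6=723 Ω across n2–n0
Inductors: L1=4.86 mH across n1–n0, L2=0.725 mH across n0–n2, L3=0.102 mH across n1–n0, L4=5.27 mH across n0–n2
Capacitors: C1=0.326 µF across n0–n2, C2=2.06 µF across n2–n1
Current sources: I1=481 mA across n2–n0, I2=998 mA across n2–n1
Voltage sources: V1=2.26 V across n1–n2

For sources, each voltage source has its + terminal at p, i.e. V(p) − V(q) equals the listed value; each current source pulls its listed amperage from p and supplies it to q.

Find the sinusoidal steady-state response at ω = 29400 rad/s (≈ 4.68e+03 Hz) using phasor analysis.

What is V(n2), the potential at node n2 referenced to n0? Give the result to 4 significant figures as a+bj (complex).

-2.164-0.8668j V

Apply KCL at each of the 2 non-ground nodes and solve the resulting linear system.
Node n1: branches {R1, R2, R3, L1, L3, R5, C2, I2, V1} → V_1 = 0.09619-0.8668j
Node n2: branches {R1, R3, R4, C1, L2, L4, R6, I1, C2, I2, V1} → V_2 = -2.164-0.8668j
Source currents: i(V1)=1.285-0.1015j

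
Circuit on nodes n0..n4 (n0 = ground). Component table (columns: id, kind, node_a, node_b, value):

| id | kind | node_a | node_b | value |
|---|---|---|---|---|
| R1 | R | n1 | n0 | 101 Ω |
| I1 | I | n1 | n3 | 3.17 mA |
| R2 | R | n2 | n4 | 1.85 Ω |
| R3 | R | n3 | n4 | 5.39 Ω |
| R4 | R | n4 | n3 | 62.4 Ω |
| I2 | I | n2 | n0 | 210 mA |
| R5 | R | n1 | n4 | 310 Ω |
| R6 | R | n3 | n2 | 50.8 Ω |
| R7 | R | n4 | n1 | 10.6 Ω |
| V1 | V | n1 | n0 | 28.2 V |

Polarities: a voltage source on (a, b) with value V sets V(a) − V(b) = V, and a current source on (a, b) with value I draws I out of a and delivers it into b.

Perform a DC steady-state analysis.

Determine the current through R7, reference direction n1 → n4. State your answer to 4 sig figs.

Element admittances at DC:
  Y(R1) = 0.009901 S between n1,n0
  I1: injects 0.00317 A into n3 (from n1)
  Y(R2) = 0.5405 S between n2,n4
  Y(R3) = 0.1855 S between n3,n4
  Y(R4) = 0.01603 S between n4,n3
  I2: injects 0.21 A into n0 (from n2)
  Y(R5) = 0.003226 S between n1,n4
  Y(R6) = 0.01969 S between n3,n2
  Y(R7) = 0.09434 S between n4,n1
  V1: constraint V(n1)−V(n0) = 28.2
Assemble and solve the 5×5 MNA system:
  V(n1)=28.20  V(n2)=25.70  V(n3)=26.06  V(n4)=26.08
  i(V1)=-0.4892

0.2000 A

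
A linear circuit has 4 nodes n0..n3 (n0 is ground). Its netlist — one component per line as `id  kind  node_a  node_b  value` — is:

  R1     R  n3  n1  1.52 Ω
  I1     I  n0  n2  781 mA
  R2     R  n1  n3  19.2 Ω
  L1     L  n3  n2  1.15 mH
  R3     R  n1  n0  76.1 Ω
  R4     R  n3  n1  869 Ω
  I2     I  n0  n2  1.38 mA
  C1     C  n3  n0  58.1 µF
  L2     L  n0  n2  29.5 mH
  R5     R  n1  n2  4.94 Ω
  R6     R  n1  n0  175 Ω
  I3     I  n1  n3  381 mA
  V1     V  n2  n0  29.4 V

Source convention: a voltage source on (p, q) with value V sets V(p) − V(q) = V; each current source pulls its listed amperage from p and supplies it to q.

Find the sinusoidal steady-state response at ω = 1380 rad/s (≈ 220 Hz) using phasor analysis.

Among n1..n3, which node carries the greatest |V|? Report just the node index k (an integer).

MNA unknowns: 3 node voltages V₁..V_3 plus 1 source current (V1)
R1: Y=0.6579+0.000j on G[3,1]
I1: z[0]−=0.781, z[2]+=0.781
R2: Y=0.05208+0.000j on G[1,3]
L1: Y=0.000-0.6301j on G[3,2]
R3: Y=0.01314+0.000j on G[1,0]
R4: Y=0.001151+0.000j on G[3,1]
I2: z[0]−=0.00138, z[2]+=0.00138
C1: Y=0.000+0.08018j on G[3,0]
L2: Y=0.000-0.02456j on G[0,2]
R5: Y=0.2024+0.000j on G[1,2]
R6: Y=0.005714+0.000j on G[1,0]
I3: z[1]−=0.381, z[3]+=0.381
V1: row V2−V0=29.4, i_V1 at 2,0
solve → V1=31.26-1.338j, V2=29.40+0.000j, V3=33.15-1.755j
aux → i_V1=0.05239-1.910j

3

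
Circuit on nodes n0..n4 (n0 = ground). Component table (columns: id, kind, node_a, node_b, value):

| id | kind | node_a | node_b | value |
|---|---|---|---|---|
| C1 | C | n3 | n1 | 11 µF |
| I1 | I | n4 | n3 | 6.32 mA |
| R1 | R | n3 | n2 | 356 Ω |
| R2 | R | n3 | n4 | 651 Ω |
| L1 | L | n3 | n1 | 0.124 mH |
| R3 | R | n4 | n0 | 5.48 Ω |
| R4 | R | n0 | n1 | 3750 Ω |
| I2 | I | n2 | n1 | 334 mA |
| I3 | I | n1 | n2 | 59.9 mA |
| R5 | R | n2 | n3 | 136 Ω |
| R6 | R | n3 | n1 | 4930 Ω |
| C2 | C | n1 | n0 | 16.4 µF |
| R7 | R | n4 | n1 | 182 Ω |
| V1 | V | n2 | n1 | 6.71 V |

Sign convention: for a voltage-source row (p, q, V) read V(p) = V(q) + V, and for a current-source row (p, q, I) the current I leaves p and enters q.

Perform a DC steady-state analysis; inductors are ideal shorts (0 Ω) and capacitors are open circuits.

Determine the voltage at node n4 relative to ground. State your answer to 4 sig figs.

MNA unknowns: 4 node voltages V₁..V_4 plus 2 source currents (L1, V1)
C1: Y=0.000 on G[3,1]
I1: z[4]−=0.00632, z[3]+=0.00632
R1: Y=0.002809 on G[3,2]
R2: Y=0.001536 on G[3,4]
L1: row V3−V1=0, i_L1 at 3,1
R3: Y=0.1825 on G[4,0]
R4: Y=0.0002667 on G[0,1]
I2: z[2]−=0.334, z[1]+=0.334
I3: z[1]−=0.0599, z[2]+=0.0599
R5: Y=0.007353 on G[2,3]
R6: Y=0.0002028 on G[3,1]
C2: Y=0.000 on G[1,0]
R7: Y=0.005495 on G[4,1]
V1: row V2−V1=6.71, i_V1 at 2,1
solve → V1=0.8649, V2=7.575, V3=0.8649, V4=-0.001264
aux → i_L1=0.07318, i_V1=-0.3423

-0.001264 V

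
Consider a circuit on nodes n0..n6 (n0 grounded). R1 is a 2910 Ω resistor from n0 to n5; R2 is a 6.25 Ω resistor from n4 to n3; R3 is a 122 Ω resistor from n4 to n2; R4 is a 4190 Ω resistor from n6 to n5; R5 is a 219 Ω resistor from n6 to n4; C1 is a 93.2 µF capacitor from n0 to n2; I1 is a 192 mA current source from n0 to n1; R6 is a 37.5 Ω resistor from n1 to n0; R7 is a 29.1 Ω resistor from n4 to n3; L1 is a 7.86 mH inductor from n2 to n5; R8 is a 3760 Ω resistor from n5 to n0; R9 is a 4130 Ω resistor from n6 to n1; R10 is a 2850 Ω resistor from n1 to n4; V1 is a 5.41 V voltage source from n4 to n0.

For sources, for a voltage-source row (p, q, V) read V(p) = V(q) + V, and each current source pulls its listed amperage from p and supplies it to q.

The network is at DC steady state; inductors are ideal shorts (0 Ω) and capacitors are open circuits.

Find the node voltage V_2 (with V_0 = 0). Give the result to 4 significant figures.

5.047 V

Element admittances at DC:
  Y(R1) = 0.0003436 S between n0,n5
  Y(R2) = 0.1600 S between n4,n3
  Y(R3) = 0.008197 S between n4,n2
  Y(R4) = 0.0002387 S between n6,n5
  Y(R5) = 0.004566 S between n6,n4
  Y(C1) = 0.000 S between n0,n2
  I1: injects 0.192 A into n1 (from n0)
  Y(R6) = 0.02667 S between n1,n0
  Y(R7) = 0.03436 S between n4,n3
  L1: short n2↔n5 (DC inductor)
  Y(R8) = 0.0002660 S between n5,n0
  Y(R9) = 0.0002421 S between n6,n1
  Y(R10) = 0.0003509 S between n1,n4
  V1: constraint V(n4)−V(n0) = 5.41
Assemble and solve the 8×8 MNA system:
  V(n1)=7.162  V(n2)=5.047  V(n3)=5.410  V(n4)=5.410  V(n5)=5.047  V(n6)=5.477
  i(L1)=0.002974  i(V1)=-0.002054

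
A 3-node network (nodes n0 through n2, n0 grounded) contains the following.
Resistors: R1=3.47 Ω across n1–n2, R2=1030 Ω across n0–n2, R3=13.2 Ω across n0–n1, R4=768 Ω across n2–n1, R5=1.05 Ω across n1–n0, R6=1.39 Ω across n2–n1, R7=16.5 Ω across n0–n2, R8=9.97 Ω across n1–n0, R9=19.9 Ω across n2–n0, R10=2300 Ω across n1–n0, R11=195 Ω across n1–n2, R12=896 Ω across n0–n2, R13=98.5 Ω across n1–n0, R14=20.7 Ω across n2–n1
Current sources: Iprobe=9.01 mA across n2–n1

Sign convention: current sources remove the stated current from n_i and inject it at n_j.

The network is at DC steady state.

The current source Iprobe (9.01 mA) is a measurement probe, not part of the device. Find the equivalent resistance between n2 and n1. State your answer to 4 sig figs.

R_eq = 0.8583 Ω

Apply KCL at each of the 2 non-ground nodes and solve the resulting linear system.
Node n1: branches {R1, R3, R4, R5, R6, R8, R10, R11, R13, R14, Iprobe} → V_1 = 0.0006976
Node n2: branches {R1, R2, R4, R6, R7, R9, R11, R12, R14, Iprobe} → V_2 = -0.007036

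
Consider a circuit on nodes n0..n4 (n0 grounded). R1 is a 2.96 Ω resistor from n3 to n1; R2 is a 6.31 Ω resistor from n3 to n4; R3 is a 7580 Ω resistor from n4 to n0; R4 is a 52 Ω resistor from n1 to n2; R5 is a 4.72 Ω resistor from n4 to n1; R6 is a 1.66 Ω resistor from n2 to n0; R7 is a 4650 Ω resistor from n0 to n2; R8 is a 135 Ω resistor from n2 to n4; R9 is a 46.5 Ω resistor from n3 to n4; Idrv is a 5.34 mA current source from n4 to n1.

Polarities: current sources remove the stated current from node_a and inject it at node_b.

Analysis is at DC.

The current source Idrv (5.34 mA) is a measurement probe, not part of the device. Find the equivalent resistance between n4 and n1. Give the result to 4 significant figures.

Apply KCL at each of the 4 non-ground nodes and solve the resulting linear system.
Node n1: branches {R1, R4, R5, Idrv} → V_1 = 0.004496
Node n2: branches {R4, R6, R7, R8} → V_2 = 2.508e-06
Node n3: branches {R1, R2, R9} → V_3 = -0.001050
Node n4: branches {R2, R3, R5, R8, R9, Idrv} → V_4 = -0.01146

R_eq = 2.988 Ω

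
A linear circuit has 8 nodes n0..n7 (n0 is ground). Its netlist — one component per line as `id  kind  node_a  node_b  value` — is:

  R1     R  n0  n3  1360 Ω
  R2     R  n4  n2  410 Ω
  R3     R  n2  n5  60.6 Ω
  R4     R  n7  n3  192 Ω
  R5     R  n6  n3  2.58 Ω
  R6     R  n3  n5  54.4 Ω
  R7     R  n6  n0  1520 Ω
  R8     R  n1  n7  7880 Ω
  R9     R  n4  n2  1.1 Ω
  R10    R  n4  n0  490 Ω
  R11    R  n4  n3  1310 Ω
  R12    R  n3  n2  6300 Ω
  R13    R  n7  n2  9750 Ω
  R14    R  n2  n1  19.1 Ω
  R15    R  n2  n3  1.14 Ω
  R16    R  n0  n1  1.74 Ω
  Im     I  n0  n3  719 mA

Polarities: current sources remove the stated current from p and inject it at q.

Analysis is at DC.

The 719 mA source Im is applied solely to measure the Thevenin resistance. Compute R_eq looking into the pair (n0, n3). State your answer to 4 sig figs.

R_eq = 20.47 Ω

Apply KCL at each of the 7 non-ground nodes and solve the resulting linear system.
Node n1: branches {R8, R14, R16} → V_1 = 1.166
Node n2: branches {R2, R3, R9, R12, R13, R14, R15} → V_2 = 13.93
Node n3: branches {R1, R4, R5, R6, R11, R12, R15, Im} → V_3 = 14.72
Node n4: branches {R2, R9, R10, R11} → V_4 = 13.90
Node n5: branches {R3, R6} → V_5 = 14.35
Node n6: branches {R5, R7} → V_6 = 14.69
Node n7: branches {R4, R8, R13} → V_7 = 14.39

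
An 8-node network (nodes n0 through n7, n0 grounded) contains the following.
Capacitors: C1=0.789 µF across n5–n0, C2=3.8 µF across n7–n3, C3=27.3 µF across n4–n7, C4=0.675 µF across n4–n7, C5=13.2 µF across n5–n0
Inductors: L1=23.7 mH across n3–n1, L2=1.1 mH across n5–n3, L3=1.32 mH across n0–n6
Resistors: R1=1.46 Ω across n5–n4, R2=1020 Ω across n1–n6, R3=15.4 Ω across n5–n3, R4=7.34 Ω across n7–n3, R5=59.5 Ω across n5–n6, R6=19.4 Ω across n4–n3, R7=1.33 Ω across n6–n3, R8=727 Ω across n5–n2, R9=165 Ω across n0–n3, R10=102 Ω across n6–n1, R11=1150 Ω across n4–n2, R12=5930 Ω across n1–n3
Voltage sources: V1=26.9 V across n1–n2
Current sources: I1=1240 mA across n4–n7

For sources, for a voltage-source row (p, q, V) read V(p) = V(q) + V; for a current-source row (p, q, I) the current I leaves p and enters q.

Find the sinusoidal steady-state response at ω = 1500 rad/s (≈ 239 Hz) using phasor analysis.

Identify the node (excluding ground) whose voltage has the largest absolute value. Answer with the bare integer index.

2

Apply KCL at each of the 7 non-ground nodes and solve the resulting linear system.
Node n1: branches {L1, R2, R10, R12, V1} → V_1 = 0.8005+1.590j
Node n2: branches {R8, R11, V1} → V_2 = -26.10+1.590j
Node n3: branches {L1, L2, C2, R3, R4, R6, R7, R9, R12} → V_3 = -0.08177-0.02338j
Node n4: branches {R1, C3, C4, R6, R11, I1} → V_4 = -2.651-0.9365j
Node n5: branches {C1, L2, R1, R3, R5, R8, C5} → V_5 = -1.170-1.663j
Node n6: branches {R2, R5, R7, L3, R10} → V_6 = -0.04891-0.06811j
Node n7: branches {C2, C3, R4, C4, I1} → V_7 = 8.031-3.653j
Source currents: i(V1)=-0.05468+0.006670j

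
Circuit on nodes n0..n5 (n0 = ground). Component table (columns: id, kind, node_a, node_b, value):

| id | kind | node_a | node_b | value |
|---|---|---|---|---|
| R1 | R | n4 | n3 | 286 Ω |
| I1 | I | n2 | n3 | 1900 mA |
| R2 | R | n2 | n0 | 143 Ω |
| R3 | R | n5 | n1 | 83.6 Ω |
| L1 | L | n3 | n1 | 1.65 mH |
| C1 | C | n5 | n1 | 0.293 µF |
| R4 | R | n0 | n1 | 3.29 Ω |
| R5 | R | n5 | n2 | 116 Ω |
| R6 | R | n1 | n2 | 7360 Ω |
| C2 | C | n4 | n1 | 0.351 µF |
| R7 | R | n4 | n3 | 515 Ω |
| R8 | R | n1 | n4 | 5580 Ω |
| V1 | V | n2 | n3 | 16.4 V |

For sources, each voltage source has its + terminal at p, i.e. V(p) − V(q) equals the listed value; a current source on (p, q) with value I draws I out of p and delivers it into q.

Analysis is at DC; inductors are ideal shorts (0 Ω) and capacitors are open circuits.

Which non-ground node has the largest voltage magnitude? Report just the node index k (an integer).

2

Element admittances at DC:
  Y(R1) = 0.003497 S between n4,n3
  I1: injects 1.9 A into n3 (from n2)
  Y(R2) = 0.006993 S between n2,n0
  Y(R3) = 0.01196 S between n5,n1
  L1: short n3↔n1 (DC inductor)
  Y(C1) = 0.000 S between n5,n1
  Y(R4) = 0.3040 S between n0,n1
  Y(R5) = 0.008621 S between n5,n2
  Y(R6) = 0.0001359 S between n1,n2
  Y(C2) = 0.000 S between n4,n1
  Y(R7) = 0.001942 S between n4,n3
  Y(R8) = 0.0001792 S between n1,n4
  V1: constraint V(n2)−V(n3) = 16.4
Assemble and solve the 7×7 MNA system:
  V(n1)=-0.3688  V(n2)=16.03  V(n3)=-0.3688  V(n4)=-0.3688  V(n5)=6.500
  i(L1)=-0.1965  i(V1)=-2.096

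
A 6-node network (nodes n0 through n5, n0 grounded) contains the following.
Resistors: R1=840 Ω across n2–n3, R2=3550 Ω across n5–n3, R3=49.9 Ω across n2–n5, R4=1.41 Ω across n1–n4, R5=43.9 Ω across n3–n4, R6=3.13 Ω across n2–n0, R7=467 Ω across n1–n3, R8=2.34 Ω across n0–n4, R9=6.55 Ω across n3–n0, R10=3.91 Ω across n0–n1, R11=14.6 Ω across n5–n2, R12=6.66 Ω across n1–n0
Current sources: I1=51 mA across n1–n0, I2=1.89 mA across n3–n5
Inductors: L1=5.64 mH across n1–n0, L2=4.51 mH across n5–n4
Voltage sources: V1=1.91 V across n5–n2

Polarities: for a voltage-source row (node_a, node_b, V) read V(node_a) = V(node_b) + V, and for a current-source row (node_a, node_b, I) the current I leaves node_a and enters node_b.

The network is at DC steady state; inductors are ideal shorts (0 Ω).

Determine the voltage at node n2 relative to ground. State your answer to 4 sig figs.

Element admittances at DC:
  Y(R1) = 0.001190 S between n2,n3
  Y(R2) = 0.0002817 S between n5,n3
  Y(R3) = 0.02004 S between n2,n5
  Y(R4) = 0.7092 S between n1,n4
  Y(R5) = 0.02278 S between n3,n4
  I1: injects 0.051 A into n0 (from n1)
  Y(R6) = 0.3195 S between n2,n0
  Y(R7) = 0.002141 S between n1,n3
  Y(R8) = 0.4274 S between n0,n4
  I2: injects 0.00189 A into n5 (from n3)
  Y(R9) = 0.1527 S between n3,n0
  L1: short n1↔n0 (DC inductor)
  Y(R10) = 0.2558 S between n0,n1
  Y(R11) = 0.06849 S between n5,n2
  Y(R12) = 0.1502 S between n1,n0
  L2: short n5↔n4 (DC inductor)
  V1: constraint V(n5)−V(n2) = 1.91
Assemble and solve the 8×8 MNA system:
  V(n1)=0.000  V(n2)=-1.494  V(n3)=0.03303  V(n4)=0.4156  V(n5)=0.4156
  i(L1)=0.2438  i(L2)=0.4811  i(V1)=-0.6484

-1.494 V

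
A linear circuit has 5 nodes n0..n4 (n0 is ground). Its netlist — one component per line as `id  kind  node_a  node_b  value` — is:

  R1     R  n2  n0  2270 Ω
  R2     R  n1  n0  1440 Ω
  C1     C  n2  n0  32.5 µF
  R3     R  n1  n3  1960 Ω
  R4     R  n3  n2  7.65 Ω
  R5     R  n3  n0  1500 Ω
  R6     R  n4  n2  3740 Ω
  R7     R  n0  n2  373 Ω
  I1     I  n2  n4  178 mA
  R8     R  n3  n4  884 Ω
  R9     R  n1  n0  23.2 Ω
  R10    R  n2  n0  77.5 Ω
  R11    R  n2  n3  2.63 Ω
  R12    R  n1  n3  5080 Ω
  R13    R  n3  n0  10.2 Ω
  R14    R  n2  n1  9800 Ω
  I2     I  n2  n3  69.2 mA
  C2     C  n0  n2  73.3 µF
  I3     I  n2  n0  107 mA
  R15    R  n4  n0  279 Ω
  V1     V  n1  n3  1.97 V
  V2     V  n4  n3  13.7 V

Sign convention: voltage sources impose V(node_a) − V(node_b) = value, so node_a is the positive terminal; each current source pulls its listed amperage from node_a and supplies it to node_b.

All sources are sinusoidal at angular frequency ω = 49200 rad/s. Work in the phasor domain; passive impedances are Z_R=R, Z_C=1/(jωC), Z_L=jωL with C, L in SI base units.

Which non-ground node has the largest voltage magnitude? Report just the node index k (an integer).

4

Apply KCL at each of the 4 non-ground nodes and solve the resulting linear system.
Node n1: branches {R2, R3, R9, R12, R14, V1} → V_1 = 2.133+0.03978j
Node n2: branches {R1, C1, R4, R6, R7, I1, R10, R11, R14, I2, C2, I3} → V_2 = -0.001274+0.05114j
Node n3: branches {R3, R4, R5, R8, R11, R12, R13, I2, V1, V2} → V_3 = 0.1632+0.03978j
Node n4: branches {R6, I1, R8, R15, V2} → V_4 = 13.86+0.03978j
Source currents: i(V1)=-0.09504-0.001741j, i(V2)=0.1091-0.0001395j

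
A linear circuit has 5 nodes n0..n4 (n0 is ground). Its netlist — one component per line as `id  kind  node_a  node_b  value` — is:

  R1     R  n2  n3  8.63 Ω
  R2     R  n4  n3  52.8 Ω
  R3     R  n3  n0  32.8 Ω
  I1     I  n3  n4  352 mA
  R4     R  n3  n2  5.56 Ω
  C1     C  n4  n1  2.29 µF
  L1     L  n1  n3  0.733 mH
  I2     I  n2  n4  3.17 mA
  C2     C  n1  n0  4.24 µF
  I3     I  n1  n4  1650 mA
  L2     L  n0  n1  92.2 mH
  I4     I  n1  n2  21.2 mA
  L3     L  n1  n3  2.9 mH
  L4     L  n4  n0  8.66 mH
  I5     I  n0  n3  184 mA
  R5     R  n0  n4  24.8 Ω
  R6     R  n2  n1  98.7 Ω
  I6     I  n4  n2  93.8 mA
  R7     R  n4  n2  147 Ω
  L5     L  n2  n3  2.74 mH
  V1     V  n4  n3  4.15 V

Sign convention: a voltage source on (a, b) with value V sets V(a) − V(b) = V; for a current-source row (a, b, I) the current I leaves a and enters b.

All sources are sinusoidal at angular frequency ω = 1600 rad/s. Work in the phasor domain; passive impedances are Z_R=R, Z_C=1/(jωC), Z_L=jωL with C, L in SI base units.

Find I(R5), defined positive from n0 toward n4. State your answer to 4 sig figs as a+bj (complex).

-0.08673-0.08840j A

MNA unknowns: 4 node voltages V₁..V_4 plus 1 source current (V1)
R1: Y=0.1159+0.000j on G[2,3]
R2: Y=0.01894+0.000j on G[4,3]
R3: Y=0.03049+0.000j on G[3,0]
I1: z[3]−=0.352, z[4]+=0.352
R4: Y=0.1799+0.000j on G[3,2]
C1: Y=0.000+0.003664j on G[4,1]
L1: Y=0.000-0.8527j on G[1,3]
I2: z[2]−=0.00317, z[4]+=0.00317
C2: Y=0.000+0.006784j on G[1,0]
I3: z[1]−=1.65, z[4]+=1.65
L2: Y=0.000-0.006779j on G[0,1]
I4: z[1]−=0.0212, z[2]+=0.0212
L3: Y=0.000-0.2155j on G[1,3]
L4: Y=0.000-0.07217j on G[4,0]
I5: z[0]−=0.184, z[3]+=0.184
R5: Y=0.04032+0.000j on G[0,4]
R6: Y=0.01013+0.000j on G[2,1]
I6: z[4]−=0.0938, z[2]+=0.0938
R7: Y=0.006803+0.000j on G[4,2]
L5: Y=0.000-0.2281j on G[2,3]
V1: row V4−V3=4.15, i_V1 at 4,3
solve → V1=-2.030+0.6257j, V2=-1.683+2.372j, V3=-1.999+2.192j, V4=2.151+2.192j
aux → i_V1=1.567+0.05273j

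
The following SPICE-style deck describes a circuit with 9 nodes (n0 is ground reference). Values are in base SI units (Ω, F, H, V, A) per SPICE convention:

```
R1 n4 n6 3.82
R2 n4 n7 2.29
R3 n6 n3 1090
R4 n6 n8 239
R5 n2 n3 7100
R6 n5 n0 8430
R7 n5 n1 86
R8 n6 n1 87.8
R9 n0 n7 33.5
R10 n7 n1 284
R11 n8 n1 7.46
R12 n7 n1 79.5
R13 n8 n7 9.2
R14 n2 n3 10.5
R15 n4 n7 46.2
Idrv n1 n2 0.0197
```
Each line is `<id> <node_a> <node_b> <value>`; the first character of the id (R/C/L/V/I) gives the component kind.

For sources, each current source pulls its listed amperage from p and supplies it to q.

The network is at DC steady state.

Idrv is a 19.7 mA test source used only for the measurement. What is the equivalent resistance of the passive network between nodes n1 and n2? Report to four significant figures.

Apply KCL at each of the 8 non-ground nodes and solve the resulting linear system.
Node n1: branches {R7, R8, R10, R11, R12, Idrv} → V_1 = -0.2066
Node n2: branches {R5, R14, Idrv} → V_2 = 21.77
Node n3: branches {R3, R5, R14} → V_3 = 21.57
Node n4: branches {R1, R2, R15} → V_4 = 0.03448
Node n5: branches {R6, R7} → V_5 = -0.2045
Node n6: branches {R1, R3, R4, R8} → V_6 = 0.09343
Node n7: branches {R2, R9, R10, R12, R13, R15} → V_7 = 0.0008127
Node n8: branches {R4, R11, R13} → V_8 = -0.1102

R_eq = 1116. Ω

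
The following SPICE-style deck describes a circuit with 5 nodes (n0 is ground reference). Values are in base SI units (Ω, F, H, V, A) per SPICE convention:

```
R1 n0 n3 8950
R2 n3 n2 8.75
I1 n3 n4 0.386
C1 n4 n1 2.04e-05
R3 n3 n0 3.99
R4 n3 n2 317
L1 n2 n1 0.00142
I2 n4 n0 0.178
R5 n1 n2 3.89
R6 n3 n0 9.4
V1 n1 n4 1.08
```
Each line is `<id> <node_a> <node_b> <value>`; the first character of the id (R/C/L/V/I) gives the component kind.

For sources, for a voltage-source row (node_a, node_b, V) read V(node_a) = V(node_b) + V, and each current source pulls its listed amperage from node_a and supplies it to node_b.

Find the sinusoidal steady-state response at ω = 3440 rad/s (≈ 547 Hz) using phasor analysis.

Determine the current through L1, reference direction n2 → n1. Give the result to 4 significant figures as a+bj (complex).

-0.08072+0.1014j A

Element admittances at ω=3440 rad/s:
  Y(R1) = 0.0001117+0.000j S between n0,n3
  Y(R2) = 0.1143+0.000j S between n3,n2
  I1: injects 0.386 A into n4 (from n3)
  Y(C1) = 0.000+0.07018j S between n4,n1
  Y(R3) = 0.2506+0.000j S between n3,n0
  Y(R4) = 0.003155+0.000j S between n3,n2
  Y(L1) = 0.000-0.2047j S between n2,n1
  I2: injects 0.178 A into n0 (from n4)
  Y(R5) = 0.2571+0.000j S between n1,n2
  Y(R6) = 0.1064+0.000j S between n3,n0
  V1: constraint V(n1)−V(n4) = 1.08
Assemble and solve the 5×5 MNA system:
  V(n1)=1.768+0.3943j  V(n2)=1.273+0.000j  V(n3)=-0.4984+0.000j  V(n4)=0.6878+0.3943j
  i(V1)=-0.2080-0.07579j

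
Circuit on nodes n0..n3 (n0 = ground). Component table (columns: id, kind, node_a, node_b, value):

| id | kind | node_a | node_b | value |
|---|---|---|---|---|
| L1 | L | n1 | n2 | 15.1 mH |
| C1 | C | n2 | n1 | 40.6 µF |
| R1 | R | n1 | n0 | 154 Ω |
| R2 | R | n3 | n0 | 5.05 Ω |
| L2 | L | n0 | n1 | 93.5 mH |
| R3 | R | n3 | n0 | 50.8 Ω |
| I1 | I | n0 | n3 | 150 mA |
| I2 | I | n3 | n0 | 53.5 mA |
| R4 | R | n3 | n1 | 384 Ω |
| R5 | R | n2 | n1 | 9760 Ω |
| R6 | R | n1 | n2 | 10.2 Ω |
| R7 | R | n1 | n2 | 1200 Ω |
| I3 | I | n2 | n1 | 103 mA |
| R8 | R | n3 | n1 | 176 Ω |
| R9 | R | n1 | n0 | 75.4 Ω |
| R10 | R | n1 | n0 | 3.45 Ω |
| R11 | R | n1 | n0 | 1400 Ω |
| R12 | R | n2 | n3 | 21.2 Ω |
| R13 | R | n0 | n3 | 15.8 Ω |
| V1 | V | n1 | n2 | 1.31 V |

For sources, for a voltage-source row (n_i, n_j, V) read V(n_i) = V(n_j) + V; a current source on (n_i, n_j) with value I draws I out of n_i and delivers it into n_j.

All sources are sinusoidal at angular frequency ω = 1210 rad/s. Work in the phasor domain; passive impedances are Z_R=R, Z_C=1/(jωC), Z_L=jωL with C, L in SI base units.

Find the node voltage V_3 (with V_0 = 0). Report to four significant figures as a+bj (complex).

Element admittances at ω=1210 rad/s:
  Y(L1) = 0.000-0.05473j S between n1,n2
  Y(C1) = 0.000+0.04913j S between n2,n1
  Y(R1) = 0.006494+0.000j S between n1,n0
  Y(R2) = 0.1980+0.000j S between n3,n0
  Y(L2) = 0.000-0.008839j S between n0,n1
  Y(R3) = 0.01969+0.000j S between n3,n0
  I1: injects 0.15 A into n3 (from n0)
  I2: injects 0.0535 A into n0 (from n3)
  Y(R4) = 0.002604+0.000j S between n3,n1
  Y(R5) = 0.0001025+0.000j S between n2,n1
  Y(R6) = 0.09804+0.000j S between n1,n2
  Y(R7) = 0.0008333+0.000j S between n1,n2
  I3: injects 0.103 A into n1 (from n2)
  Y(R8) = 0.005682+0.000j S between n3,n1
  Y(R9) = 0.01326+0.000j S between n1,n0
  Y(R10) = 0.2899+0.000j S between n1,n0
  Y(R11) = 0.0007143+0.000j S between n1,n0
  Y(R12) = 0.04717+0.000j S between n2,n3
  Y(R13) = 0.06329+0.000j S between n0,n3
  V1: constraint V(n1)−V(n2) = 1.31
Assemble and solve the 4×4 MNA system:
  V(n1)=0.1892+0.004689j  V(n2)=-1.121+0.004689j  V(n3)=0.1343+0.0007728j
  i(V1)=-0.08586+0.007528j

0.1343+0.0007728j V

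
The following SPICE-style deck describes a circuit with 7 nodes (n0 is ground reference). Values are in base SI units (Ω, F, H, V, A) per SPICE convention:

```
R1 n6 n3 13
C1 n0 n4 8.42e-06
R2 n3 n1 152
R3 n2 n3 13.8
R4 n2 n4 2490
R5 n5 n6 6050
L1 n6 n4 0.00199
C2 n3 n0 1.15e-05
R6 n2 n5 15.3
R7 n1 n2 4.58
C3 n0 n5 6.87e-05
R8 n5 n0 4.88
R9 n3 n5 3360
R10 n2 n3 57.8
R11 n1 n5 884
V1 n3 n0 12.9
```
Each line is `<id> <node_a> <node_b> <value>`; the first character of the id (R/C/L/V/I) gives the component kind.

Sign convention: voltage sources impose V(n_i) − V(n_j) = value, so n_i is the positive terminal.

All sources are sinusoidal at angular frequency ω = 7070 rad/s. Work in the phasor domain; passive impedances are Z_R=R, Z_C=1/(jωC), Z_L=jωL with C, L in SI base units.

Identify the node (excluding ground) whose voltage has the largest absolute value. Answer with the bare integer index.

Apply KCL at each of the 6 non-ground nodes and solve the resulting linear system.
Node n1: branches {R2, R7, R11} → V_1 = 7.899-0.3731j
Node n2: branches {R3, R4, R6, R7, R10} → V_2 = 7.787-0.3819j
Node n3: branches {R1, R2, R3, C2, R9, R10, V1} → V_3 = 12.90+0.000j
Node n4: branches {C1, R4, L1} → V_4 = 3.470-15.86j
Node n5: branches {R5, R6, C3, R8, R9, R11} → V_5 = 0.4174-0.8407j
Node n6: branches {R1, R5, L1} → V_6 = 0.6511-2.600j
Source currents: i(V1)=-1.438-1.286j

4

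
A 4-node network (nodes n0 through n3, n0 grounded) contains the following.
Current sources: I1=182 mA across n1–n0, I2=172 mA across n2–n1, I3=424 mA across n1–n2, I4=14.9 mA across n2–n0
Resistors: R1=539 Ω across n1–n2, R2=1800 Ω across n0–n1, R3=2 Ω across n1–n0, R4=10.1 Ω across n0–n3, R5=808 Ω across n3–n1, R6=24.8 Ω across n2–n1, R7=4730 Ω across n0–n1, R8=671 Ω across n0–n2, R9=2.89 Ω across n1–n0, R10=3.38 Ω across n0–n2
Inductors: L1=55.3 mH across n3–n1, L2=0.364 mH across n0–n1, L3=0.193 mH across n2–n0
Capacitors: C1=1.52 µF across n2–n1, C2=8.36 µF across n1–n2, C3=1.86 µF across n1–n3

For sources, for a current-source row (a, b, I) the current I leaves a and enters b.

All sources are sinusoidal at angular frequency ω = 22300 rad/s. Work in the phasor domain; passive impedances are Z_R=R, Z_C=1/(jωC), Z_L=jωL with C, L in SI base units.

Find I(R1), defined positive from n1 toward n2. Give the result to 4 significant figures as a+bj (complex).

Element admittances at ω=22300 rad/s:
  I1: injects 0.182 A into n0 (from n1)
  Y(R1) = 0.001855+0.000j S between n1,n2
  Y(R2) = 0.0005556+0.000j S between n0,n1
  Y(L1) = 0.000-0.0008109j S between n3,n1
  Y(L2) = 0.000-0.1232j S between n0,n1
  Y(R3) = 0.5000+0.000j S between n1,n0
  Y(R4) = 0.09901+0.000j S between n0,n3
  Y(R5) = 0.001238+0.000j S between n3,n1
  Y(R6) = 0.04032+0.000j S between n2,n1
  Y(L3) = 0.000-0.2323j S between n2,n0
  I2: injects 0.172 A into n1 (from n2)
  Y(R7) = 0.0002114+0.000j S between n0,n1
  Y(C1) = 0.000+0.03390j S between n2,n1
  Y(C2) = 0.000+0.1864j S between n1,n2
  Y(R8) = 0.001490+0.000j S between n0,n2
  Y(C3) = 0.000+0.04148j S between n1,n3
  Y(R9) = 0.3460+0.000j S between n1,n0
  Y(R10) = 0.2959+0.000j S between n0,n2
  I3: injects 0.424 A into n2 (from n1)
  I4: injects 0.0149 A into n0 (from n2)
Assemble and solve the 3×3 MNA system:
  V(n1)=-0.3791+0.1778j  V(n2)=0.5431-0.2047j  V(n3)=-0.1188-0.1034j

-0.001711+0.0007096j A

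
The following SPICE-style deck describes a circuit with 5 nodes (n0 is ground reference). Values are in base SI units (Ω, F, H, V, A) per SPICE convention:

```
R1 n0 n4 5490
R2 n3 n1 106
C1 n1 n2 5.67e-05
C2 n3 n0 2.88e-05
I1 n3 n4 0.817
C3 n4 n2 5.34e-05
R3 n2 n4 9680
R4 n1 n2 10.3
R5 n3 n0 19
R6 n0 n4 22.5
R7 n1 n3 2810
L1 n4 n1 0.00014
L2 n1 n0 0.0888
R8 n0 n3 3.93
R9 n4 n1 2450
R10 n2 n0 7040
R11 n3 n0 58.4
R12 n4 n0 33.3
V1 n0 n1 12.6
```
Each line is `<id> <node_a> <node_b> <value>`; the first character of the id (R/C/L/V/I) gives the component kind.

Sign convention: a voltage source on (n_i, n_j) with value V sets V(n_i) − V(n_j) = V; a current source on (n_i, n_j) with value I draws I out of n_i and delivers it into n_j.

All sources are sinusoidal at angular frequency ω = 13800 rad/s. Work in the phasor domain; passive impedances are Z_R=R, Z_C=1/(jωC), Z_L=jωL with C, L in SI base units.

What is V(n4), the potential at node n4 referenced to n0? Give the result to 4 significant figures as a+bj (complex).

-6.508+8.506j V

MNA unknowns: 4 node voltages V₁..V_4 plus 1 source current (V1)
R1: Y=0.0001821+0.000j on G[0,4]
R2: Y=0.009434+0.000j on G[3,1]
C1: Y=0.000+0.7825j on G[1,2]
C2: Y=0.000+0.3974j on G[3,0]
I1: z[3]−=0.817, z[4]+=0.817
C3: Y=0.000+0.7369j on G[4,2]
R3: Y=0.0001033+0.000j on G[2,4]
R4: Y=0.09709+0.000j on G[1,2]
R5: Y=0.05263+0.000j on G[3,0]
R6: Y=0.04444+0.000j on G[0,4]
R7: Y=0.0003559+0.000j on G[1,3]
L1: Y=0.000-0.5176j on G[4,1]
L2: Y=0.000-0.0008160j on G[1,0]
R8: Y=0.2545+0.000j on G[0,3]
R9: Y=0.0004082+0.000j on G[4,1]
R10: Y=0.0001420+0.000j on G[2,0]
R11: Y=0.01712+0.000j on G[3,0]
R12: Y=0.03003+0.000j on G[4,0]
V1: row V0−V1=12.6, i_V1 at 0,1
solve → V1=-12.60+0.000j, V2=-9.920+4.296j, V3=-1.165+1.387j, V4=-6.508+8.506j
aux → i_V1=-1.416+0.6324j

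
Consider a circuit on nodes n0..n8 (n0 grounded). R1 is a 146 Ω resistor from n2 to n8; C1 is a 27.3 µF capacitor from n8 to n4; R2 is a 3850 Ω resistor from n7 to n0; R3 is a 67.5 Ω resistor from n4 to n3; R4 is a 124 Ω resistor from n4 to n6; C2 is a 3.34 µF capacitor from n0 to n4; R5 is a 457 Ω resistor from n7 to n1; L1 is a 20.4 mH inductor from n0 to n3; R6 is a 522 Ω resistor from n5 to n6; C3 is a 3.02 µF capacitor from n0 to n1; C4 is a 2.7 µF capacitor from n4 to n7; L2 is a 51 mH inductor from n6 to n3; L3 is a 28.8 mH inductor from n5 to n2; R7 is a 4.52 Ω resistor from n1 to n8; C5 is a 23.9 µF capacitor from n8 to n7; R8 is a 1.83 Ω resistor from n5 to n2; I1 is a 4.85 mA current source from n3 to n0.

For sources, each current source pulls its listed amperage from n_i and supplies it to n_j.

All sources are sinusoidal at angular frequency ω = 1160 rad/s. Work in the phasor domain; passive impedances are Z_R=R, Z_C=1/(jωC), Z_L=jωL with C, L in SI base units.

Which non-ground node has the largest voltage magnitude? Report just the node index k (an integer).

6

Apply KCL at each of the 8 non-ground nodes and solve the resulting linear system.
Node n1: branches {R5, C3, R7} → V_1 = -0.04909-0.1144j
Node n2: branches {R1, L3, R8} → V_2 = -0.04234-0.1228j
Node n3: branches {R3, L1, L2, I1} → V_3 = -0.009511-0.1355j
Node n4: branches {C1, R3, R4, C2, C4} → V_4 = -0.05154-0.1255j
Node n5: branches {R6, L3, R8} → V_5 = -0.04227-0.1229j
Node n6: branches {R4, R6, L2} → V_6 = -0.02451-0.1504j
Node n7: branches {R2, R5, C4, C5} → V_7 = -0.04661-0.1164j
Node n8: branches {R1, C1, R7, C5} → V_8 = -0.04731-0.1152j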